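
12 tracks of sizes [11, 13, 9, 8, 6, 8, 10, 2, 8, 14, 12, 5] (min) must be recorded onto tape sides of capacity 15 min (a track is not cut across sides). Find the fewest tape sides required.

9

Total = 14 + 13 + 12 + 11 + 10 + 9 + 8 + 8 + 8 + 6 + 5 + 2 = 106 min.
Lower bound: ⌈106/15⌉ = 8 tape sides.
Also, 9 tracks each exceed 15/2 min, and no two of those can share a side, so at least 9 tape sides are needed.
A packing using 9 tape sides:
  side 1: 14 = 14
  side 2: 13 + 2 = 15
  side 3: 12 = 12
  side 4: 11 = 11
  side 5: 10 + 5 = 15
  side 6: 9 + 6 = 15
  side 7: 8 = 8
  side 8: 8 = 8
  side 9: 8 = 8
This matches the lower bound, so 9 is optimal.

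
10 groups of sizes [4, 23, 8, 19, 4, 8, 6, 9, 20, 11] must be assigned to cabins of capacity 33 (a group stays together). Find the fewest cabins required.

4

Total = 23 + 20 + 19 + 11 + 9 + 8 + 8 + 6 + 4 + 4 = 112.
Lower bound: ⌈112/33⌉ = 4 cabins.
A packing using 4 cabins:
  cabin 1: 23 + 9 = 32
  cabin 2: 20 + 11 = 31
  cabin 3: 19 + 8 + 6 = 33
  cabin 4: 8 + 4 + 4 = 16
This matches the lower bound, so 4 is optimal.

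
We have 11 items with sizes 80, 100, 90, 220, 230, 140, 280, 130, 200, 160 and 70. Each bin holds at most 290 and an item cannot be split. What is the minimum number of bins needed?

7

Total = 280 + 230 + 220 + 200 + 160 + 140 + 130 + 100 + 90 + 80 + 70 = 1700.
Lower bound: ⌈1700/290⌉ = 6 bins.
A packing using 7 bins:
  bin 1: 280 = 280
  bin 2: 230 = 230
  bin 3: 220 + 70 = 290
  bin 4: 200 + 90 = 290
  bin 5: 160 + 130 = 290
  bin 6: 140 + 100 = 240
  bin 7: 80 = 80
No arrangement into 6 bins stays within capacity, so 7 is optimal.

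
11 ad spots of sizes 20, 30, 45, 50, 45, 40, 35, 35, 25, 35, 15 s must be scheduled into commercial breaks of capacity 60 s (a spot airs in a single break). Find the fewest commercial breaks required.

8

Total = 50 + 45 + 45 + 40 + 35 + 35 + 35 + 30 + 25 + 20 + 15 = 375 s.
Lower bound: ⌈375/60⌉ = 7 commercial breaks.
A packing using 8 commercial breaks:
  break 1: 50 = 50
  break 2: 45 + 15 = 60
  break 3: 45 = 45
  break 4: 40 + 20 = 60
  break 5: 35 + 25 = 60
  break 6: 35 = 35
  break 7: 35 = 35
  break 8: 30 = 30
No arrangement into 7 commercial breaks stays within capacity, so 8 is optimal.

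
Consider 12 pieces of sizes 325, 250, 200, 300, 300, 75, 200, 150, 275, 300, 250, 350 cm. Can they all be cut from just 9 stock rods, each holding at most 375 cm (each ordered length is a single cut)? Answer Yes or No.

No

Total = 2975 cm; ⌈2975/375⌉ = 8.
10 pieces each exceed half the capacity and cannot share a stock rod, forcing at least 10 stock rods.
At least 10 stock rods are required, but only 9 are allowed.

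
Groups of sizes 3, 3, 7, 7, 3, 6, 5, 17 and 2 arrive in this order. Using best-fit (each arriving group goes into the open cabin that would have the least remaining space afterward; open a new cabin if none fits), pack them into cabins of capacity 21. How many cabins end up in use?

  3 → cabin 1 (new)  [load 3/21]
  3 → cabin 1  [load 6/21]
  7 → cabin 1  [load 13/21]
  7 → cabin 1  [load 20/21]
  3 → cabin 2 (new)  [load 3/21]
  6 → cabin 2  [load 9/21]
  5 → cabin 2  [load 14/21]
  17 → cabin 3 (new)  [load 17/21]
  2 → cabin 3  [load 19/21]
3 cabins opened.

3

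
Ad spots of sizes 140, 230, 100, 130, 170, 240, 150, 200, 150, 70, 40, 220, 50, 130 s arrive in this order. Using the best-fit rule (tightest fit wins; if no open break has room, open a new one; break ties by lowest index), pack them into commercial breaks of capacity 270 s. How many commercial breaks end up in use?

  140 → break 1 (new)  [load 140/270]
  230 → break 2 (new)  [load 230/270]
  100 → break 1  [load 240/270]
  130 → break 3 (new)  [load 130/270]
  170 → break 4 (new)  [load 170/270]
  240 → break 5 (new)  [load 240/270]
  150 → break 6 (new)  [load 150/270]
  200 → break 7 (new)  [load 200/270]
  150 → break 8 (new)  [load 150/270]
  70 → break 7  [load 270/270]
  40 → break 2  [load 270/270]
  220 → break 9 (new)  [load 220/270]
  50 → break 9  [load 270/270]
  130 → break 3  [load 260/270]
9 commercial breaks opened.

9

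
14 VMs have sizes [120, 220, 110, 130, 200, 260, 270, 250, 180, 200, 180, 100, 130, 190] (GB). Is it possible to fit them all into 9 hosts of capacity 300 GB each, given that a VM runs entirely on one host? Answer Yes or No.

No

Total = 2540 GB; ⌈2540/300⌉ = 9.
The bound of 9 does not rule out 9, but exhaustive search shows no assignment into 9 hosts of capacity 300 GB exists — the minimum is 10.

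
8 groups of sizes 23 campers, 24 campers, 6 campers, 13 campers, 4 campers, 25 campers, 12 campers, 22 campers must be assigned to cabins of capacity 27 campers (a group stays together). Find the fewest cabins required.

Total = 25 + 24 + 23 + 22 + 13 + 12 + 6 + 4 = 129 campers.
Lower bound: ⌈129/27⌉ = 5 cabins.
A packing using 6 cabins:
  cabin 1: 25 = 25
  cabin 2: 24 = 24
  cabin 3: 23 + 4 = 27
  cabin 4: 22 = 22
  cabin 5: 13 + 12 = 25
  cabin 6: 6 = 6
No arrangement into 5 cabins stays within capacity, so 6 is optimal.

6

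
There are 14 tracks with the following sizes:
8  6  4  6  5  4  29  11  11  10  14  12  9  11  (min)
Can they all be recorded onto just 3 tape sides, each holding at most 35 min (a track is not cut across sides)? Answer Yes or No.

Total = 140 min; ⌈140/35⌉ = 4.
At least 4 tape sides are required, but only 3 are allowed.

No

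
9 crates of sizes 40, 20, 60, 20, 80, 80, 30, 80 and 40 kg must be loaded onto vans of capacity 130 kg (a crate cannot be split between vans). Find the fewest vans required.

Total = 80 + 80 + 80 + 60 + 40 + 40 + 30 + 20 + 20 = 450 kg.
Lower bound: ⌈450/130⌉ = 4 vans.
A packing using 4 vans:
  van 1: 80 + 40 = 120
  van 2: 80 + 40 = 120
  van 3: 80 + 30 + 20 = 130
  van 4: 60 + 20 = 80
This matches the lower bound, so 4 is optimal.

4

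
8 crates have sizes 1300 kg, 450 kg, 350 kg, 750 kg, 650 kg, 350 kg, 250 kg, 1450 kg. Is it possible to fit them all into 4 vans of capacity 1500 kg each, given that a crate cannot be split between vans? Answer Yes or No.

A valid assignment using 4 vans:
  van 1: 1450 = 1450
  van 2: 1300 = 1300
  van 3: 750 + 650 = 1400
  van 4: 450 + 350 + 350 + 250 = 1400
Every load is within 1500 kg, so 4 vans suffice.

Yes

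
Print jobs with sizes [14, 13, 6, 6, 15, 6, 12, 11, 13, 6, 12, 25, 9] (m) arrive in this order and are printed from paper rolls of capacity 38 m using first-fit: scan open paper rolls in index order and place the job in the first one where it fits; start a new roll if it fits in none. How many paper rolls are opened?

  14 → roll 1 (new)  [load 14/38]
  13 → roll 1  [load 27/38]
  6 → roll 1  [load 33/38]
  6 → roll 2 (new)  [load 6/38]
  15 → roll 2  [load 21/38]
  6 → roll 2  [load 27/38]
  12 → roll 3 (new)  [load 12/38]
  11 → roll 2  [load 38/38]
  13 → roll 3  [load 25/38]
  6 → roll 3  [load 31/38]
  12 → roll 4 (new)  [load 12/38]
  25 → roll 4  [load 37/38]
  9 → roll 5 (new)  [load 9/38]
5 paper rolls opened.

5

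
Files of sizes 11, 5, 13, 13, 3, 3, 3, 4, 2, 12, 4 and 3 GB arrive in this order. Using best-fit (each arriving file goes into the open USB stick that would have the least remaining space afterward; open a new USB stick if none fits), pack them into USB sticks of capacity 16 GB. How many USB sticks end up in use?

  11 → USB stick 1 (new)  [load 11/16]
  5 → USB stick 1  [load 16/16]
  13 → USB stick 2 (new)  [load 13/16]
  13 → USB stick 3 (new)  [load 13/16]
  3 → USB stick 2  [load 16/16]
  3 → USB stick 3  [load 16/16]
  3 → USB stick 4 (new)  [load 3/16]
  4 → USB stick 4  [load 7/16]
  2 → USB stick 4  [load 9/16]
  12 → USB stick 5 (new)  [load 12/16]
  4 → USB stick 5  [load 16/16]
  3 → USB stick 4  [load 12/16]
5 USB sticks opened.

5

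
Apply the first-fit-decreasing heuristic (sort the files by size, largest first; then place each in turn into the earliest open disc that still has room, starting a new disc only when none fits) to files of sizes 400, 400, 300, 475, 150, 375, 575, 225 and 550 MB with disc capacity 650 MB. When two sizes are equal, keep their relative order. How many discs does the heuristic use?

Sorted descending: 575, 550, 475, 400, 400, 375, 300, 225, 150.
  575 → disc 1 (new)  [load 575/650]
  550 → disc 2 (new)  [load 550/650]
  475 → disc 3 (new)  [load 475/650]
  400 → disc 4 (new)  [load 400/650]
  400 → disc 5 (new)  [load 400/650]
  375 → disc 6 (new)  [load 375/650]
  300 → disc 7 (new)  [load 300/650]
  225 → disc 4  [load 625/650]
  150 → disc 3  [load 625/650]
7 discs opened.

7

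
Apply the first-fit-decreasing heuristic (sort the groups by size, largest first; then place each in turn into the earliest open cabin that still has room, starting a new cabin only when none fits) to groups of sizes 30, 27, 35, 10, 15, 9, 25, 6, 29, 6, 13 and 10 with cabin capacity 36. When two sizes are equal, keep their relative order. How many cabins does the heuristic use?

7

Sorted descending: 35, 30, 29, 27, 25, 15, 13, 10, 10, 9, 6, 6.
  35 → cabin 1 (new)  [load 35/36]
  30 → cabin 2 (new)  [load 30/36]
  29 → cabin 3 (new)  [load 29/36]
  27 → cabin 4 (new)  [load 27/36]
  25 → cabin 5 (new)  [load 25/36]
  15 → cabin 6 (new)  [load 15/36]
  13 → cabin 6  [load 28/36]
  10 → cabin 5  [load 35/36]
  10 → cabin 7 (new)  [load 10/36]
  9 → cabin 4  [load 36/36]
  6 → cabin 2  [load 36/36]
  6 → cabin 3  [load 35/36]
7 cabins opened.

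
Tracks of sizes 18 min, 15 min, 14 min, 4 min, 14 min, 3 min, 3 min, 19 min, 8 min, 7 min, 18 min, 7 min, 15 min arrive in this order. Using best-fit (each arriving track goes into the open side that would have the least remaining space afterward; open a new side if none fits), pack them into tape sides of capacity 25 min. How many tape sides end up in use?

7

  18 → side 1 (new)  [load 18/25]
  15 → side 2 (new)  [load 15/25]
  14 → side 3 (new)  [load 14/25]
  4 → side 1  [load 22/25]
  14 → side 4 (new)  [load 14/25]
  3 → side 1  [load 25/25]
  3 → side 2  [load 18/25]
  19 → side 5 (new)  [load 19/25]
  8 → side 3  [load 22/25]
  7 → side 2  [load 25/25]
  18 → side 6 (new)  [load 18/25]
  7 → side 6  [load 25/25]
  15 → side 7 (new)  [load 15/25]
7 tape sides opened.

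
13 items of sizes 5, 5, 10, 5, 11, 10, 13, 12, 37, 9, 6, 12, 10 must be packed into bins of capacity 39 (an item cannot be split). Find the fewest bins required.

Total = 37 + 13 + 12 + 12 + 11 + 10 + 10 + 10 + 9 + 6 + 5 + 5 + 5 = 145.
Lower bound: ⌈145/39⌉ = 4 bins.
A packing using 4 bins:
  bin 1: 37 = 37
  bin 2: 13 + 12 + 12 = 37
  bin 3: 11 + 10 + 10 + 6 = 37
  bin 4: 10 + 9 + 5 + 5 + 5 = 34
This matches the lower bound, so 4 is optimal.

4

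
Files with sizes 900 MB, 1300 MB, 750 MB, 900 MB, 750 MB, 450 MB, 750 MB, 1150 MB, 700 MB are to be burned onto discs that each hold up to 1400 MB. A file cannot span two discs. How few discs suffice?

Total = 1300 + 1150 + 900 + 900 + 750 + 750 + 750 + 700 + 450 = 7650 MB.
Lower bound: ⌈7650/1400⌉ = 6 discs.
Also, 7 files each exceed 700 MB, and no two of those can share a disc, so at least 7 discs are needed.
A packing using 8 discs:
  disc 1: 1300 = 1300
  disc 2: 1150 = 1150
  disc 3: 900 + 450 = 1350
  disc 4: 900 = 900
  disc 5: 750 = 750
  disc 6: 750 = 750
  disc 7: 750 = 750
  disc 8: 700 = 700
No arrangement into 7 discs stays within capacity, so 8 is optimal.

8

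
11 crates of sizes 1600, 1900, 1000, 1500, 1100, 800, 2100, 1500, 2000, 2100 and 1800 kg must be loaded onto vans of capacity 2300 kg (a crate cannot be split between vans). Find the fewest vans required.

9

Total = 2100 + 2100 + 2000 + 1900 + 1800 + 1600 + 1500 + 1500 + 1100 + 1000 + 800 = 17400 kg.
Lower bound: ⌈17400/2300⌉ = 8 vans.
A packing using 9 vans:
  van 1: 2100 = 2100
  van 2: 2100 = 2100
  van 3: 2000 = 2000
  van 4: 1900 = 1900
  van 5: 1800 = 1800
  van 6: 1600 = 1600
  van 7: 1500 + 800 = 2300
  van 8: 1500 = 1500
  van 9: 1100 + 1000 = 2100
No arrangement into 8 vans stays within capacity, so 9 is optimal.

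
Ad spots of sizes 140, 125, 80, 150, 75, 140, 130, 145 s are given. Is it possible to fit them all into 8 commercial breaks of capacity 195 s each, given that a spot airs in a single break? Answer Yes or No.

Yes

A valid assignment using 7 commercial breaks:
  break 1: 150 = 150
  break 2: 145 = 145
  break 3: 140 = 140
  break 4: 140 = 140
  break 5: 130 = 130
  break 6: 125 = 125
  break 7: 80 + 75 = 155
That uses only 7 ≤ 8, so 8 commercial breaks are enough.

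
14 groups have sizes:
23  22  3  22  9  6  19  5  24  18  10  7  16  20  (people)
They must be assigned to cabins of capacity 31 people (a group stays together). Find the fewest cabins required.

Total = 24 + 23 + 22 + 22 + 20 + 19 + 18 + 16 + 10 + 9 + 7 + 6 + 5 + 3 = 204 people.
Lower bound: ⌈204/31⌉ = 7 cabins.
Also, 8 groups each exceed 31/2 people, and no two of those can share a cabin, so at least 8 cabins are needed.
A packing using 8 cabins:
  cabin 1: 24 + 7 = 31
  cabin 2: 23 + 6 = 29
  cabin 3: 22 + 9 = 31
  cabin 4: 22 + 5 + 3 = 30
  cabin 5: 20 + 10 = 30
  cabin 6: 19 = 19
  cabin 7: 18 = 18
  cabin 8: 16 = 16
This matches the lower bound, so 8 is optimal.

8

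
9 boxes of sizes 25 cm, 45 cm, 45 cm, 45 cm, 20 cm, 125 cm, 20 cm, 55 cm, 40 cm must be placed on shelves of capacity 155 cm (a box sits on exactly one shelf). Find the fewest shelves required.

3

Total = 125 + 55 + 45 + 45 + 45 + 40 + 25 + 20 + 20 = 420 cm.
Lower bound: ⌈420/155⌉ = 3 shelves.
A packing using 3 shelves:
  shelf 1: 125 + 25 = 150
  shelf 2: 55 + 45 + 45 = 145
  shelf 3: 45 + 40 + 20 + 20 = 125
This matches the lower bound, so 3 is optimal.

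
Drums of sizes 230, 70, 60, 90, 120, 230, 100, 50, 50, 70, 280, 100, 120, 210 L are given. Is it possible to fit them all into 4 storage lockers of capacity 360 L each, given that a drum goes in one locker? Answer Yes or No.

No

Total = 1780 L; ⌈1780/360⌉ = 5.
At least 5 storage lockers are required, but only 4 are allowed.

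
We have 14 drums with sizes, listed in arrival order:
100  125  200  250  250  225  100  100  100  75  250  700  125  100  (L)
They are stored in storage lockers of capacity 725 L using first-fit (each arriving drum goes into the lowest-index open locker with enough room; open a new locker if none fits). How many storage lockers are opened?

  100 → locker 1 (new)  [load 100/725]
  125 → locker 1  [load 225/725]
  200 → locker 1  [load 425/725]
  250 → locker 1  [load 675/725]
  250 → locker 2 (new)  [load 250/725]
  225 → locker 2  [load 475/725]
  100 → locker 2  [load 575/725]
  100 → locker 2  [load 675/725]
  100 → locker 3 (new)  [load 100/725]
  75 → locker 3  [load 175/725]
  250 → locker 3  [load 425/725]
  700 → locker 4 (new)  [load 700/725]
  125 → locker 3  [load 550/725]
  100 → locker 3  [load 650/725]
4 storage lockers opened.

4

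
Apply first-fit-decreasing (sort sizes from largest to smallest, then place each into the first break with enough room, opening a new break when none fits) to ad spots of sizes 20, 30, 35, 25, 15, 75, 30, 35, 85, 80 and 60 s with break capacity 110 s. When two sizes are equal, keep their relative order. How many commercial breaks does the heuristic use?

Sorted descending: 85, 80, 75, 60, 35, 35, 30, 30, 25, 20, 15.
  85 → break 1 (new)  [load 85/110]
  80 → break 2 (new)  [load 80/110]
  75 → break 3 (new)  [load 75/110]
  60 → break 4 (new)  [load 60/110]
  35 → break 3  [load 110/110]
  35 → break 4  [load 95/110]
  30 → break 2  [load 110/110]
  30 → break 5 (new)  [load 30/110]
  25 → break 1  [load 110/110]
  20 → break 5  [load 50/110]
  15 → break 4  [load 110/110]
5 commercial breaks opened.

5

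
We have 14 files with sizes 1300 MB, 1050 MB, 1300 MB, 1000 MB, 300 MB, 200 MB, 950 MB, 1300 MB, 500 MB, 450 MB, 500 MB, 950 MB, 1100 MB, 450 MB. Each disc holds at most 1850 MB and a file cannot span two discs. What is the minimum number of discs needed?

8

Total = 1300 + 1300 + 1300 + 1100 + 1050 + 1000 + 950 + 950 + 500 + 500 + 450 + 450 + 300 + 200 = 11350 MB.
Lower bound: ⌈11350/1850⌉ = 7 discs.
Also, 8 files each exceed 925 MB, and no two of those can share a disc, so at least 8 discs are needed.
A packing using 8 discs:
  disc 1: 1300 + 500 = 1800
  disc 2: 1300 + 500 = 1800
  disc 3: 1300 + 450 = 1750
  disc 4: 1100 + 450 + 300 = 1850
  disc 5: 1050 + 200 = 1250
  disc 6: 1000 = 1000
  disc 7: 950 = 950
  disc 8: 950 = 950
This matches the lower bound, so 8 is optimal.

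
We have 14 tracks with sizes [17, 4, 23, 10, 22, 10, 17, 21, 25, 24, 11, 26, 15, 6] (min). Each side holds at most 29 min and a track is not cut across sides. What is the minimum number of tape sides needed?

9

Total = 26 + 25 + 24 + 23 + 22 + 21 + 17 + 17 + 15 + 11 + 10 + 10 + 6 + 4 = 231 min.
Lower bound: ⌈231/29⌉ = 8 tape sides.
Also, 9 tracks each exceed 29/2 min, and no two of those can share a side, so at least 9 tape sides are needed.
A packing using 9 tape sides:
  side 1: 26 = 26
  side 2: 25 + 4 = 29
  side 3: 24 = 24
  side 4: 23 + 6 = 29
  side 5: 22 = 22
  side 6: 21 = 21
  side 7: 17 + 11 = 28
  side 8: 17 + 10 = 27
  side 9: 15 + 10 = 25
This matches the lower bound, so 9 is optimal.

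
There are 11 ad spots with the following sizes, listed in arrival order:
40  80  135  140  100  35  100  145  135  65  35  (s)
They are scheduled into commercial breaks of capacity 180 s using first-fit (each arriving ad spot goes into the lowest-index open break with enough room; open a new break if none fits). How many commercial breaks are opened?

7

  40 → break 1 (new)  [load 40/180]
  80 → break 1  [load 120/180]
  135 → break 2 (new)  [load 135/180]
  140 → break 3 (new)  [load 140/180]
  100 → break 4 (new)  [load 100/180]
  35 → break 1  [load 155/180]
  100 → break 5 (new)  [load 100/180]
  145 → break 6 (new)  [load 145/180]
  135 → break 7 (new)  [load 135/180]
  65 → break 4  [load 165/180]
  35 → break 2  [load 170/180]
7 commercial breaks opened.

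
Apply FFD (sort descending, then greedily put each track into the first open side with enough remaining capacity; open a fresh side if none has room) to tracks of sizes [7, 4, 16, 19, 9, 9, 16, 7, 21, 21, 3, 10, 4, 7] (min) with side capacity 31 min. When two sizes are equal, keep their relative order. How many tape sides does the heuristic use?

Sorted descending: 21, 21, 19, 16, 16, 10, 9, 9, 7, 7, 7, 4, 4, 3.
  21 → side 1 (new)  [load 21/31]
  21 → side 2 (new)  [load 21/31]
  19 → side 3 (new)  [load 19/31]
  16 → side 4 (new)  [load 16/31]
  16 → side 5 (new)  [load 16/31]
  10 → side 1  [load 31/31]
  9 → side 2  [load 30/31]
  9 → side 3  [load 28/31]
  7 → side 4  [load 23/31]
  7 → side 4  [load 30/31]
  7 → side 5  [load 23/31]
  4 → side 5  [load 27/31]
  4 → side 5  [load 31/31]
  3 → side 3  [load 31/31]
5 tape sides opened.

5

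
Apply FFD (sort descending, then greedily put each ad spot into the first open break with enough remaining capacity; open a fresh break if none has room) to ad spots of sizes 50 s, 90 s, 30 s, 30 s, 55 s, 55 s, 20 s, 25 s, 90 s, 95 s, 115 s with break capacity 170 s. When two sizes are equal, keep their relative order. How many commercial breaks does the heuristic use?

4

Sorted descending: 115, 95, 90, 90, 55, 55, 50, 30, 30, 25, 20.
  115 → break 1 (new)  [load 115/170]
  95 → break 2 (new)  [load 95/170]
  90 → break 3 (new)  [load 90/170]
  90 → break 4 (new)  [load 90/170]
  55 → break 1  [load 170/170]
  55 → break 2  [load 150/170]
  50 → break 3  [load 140/170]
  30 → break 3  [load 170/170]
  30 → break 4  [load 120/170]
  25 → break 4  [load 145/170]
  20 → break 2  [load 170/170]
4 commercial breaks opened.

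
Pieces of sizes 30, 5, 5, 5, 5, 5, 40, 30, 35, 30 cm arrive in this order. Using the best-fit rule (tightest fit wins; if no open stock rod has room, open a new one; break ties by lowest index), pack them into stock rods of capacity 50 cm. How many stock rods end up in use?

5

  30 → stock rod 1 (new)  [load 30/50]
  5 → stock rod 1  [load 35/50]
  5 → stock rod 1  [load 40/50]
  5 → stock rod 1  [load 45/50]
  5 → stock rod 1  [load 50/50]
  5 → stock rod 2 (new)  [load 5/50]
  40 → stock rod 2  [load 45/50]
  30 → stock rod 3 (new)  [load 30/50]
  35 → stock rod 4 (new)  [load 35/50]
  30 → stock rod 5 (new)  [load 30/50]
5 stock rods opened.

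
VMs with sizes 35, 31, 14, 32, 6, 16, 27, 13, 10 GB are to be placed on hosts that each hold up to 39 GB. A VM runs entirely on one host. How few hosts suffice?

6

Total = 35 + 32 + 31 + 27 + 16 + 14 + 13 + 10 + 6 = 184 GB.
Lower bound: ⌈184/39⌉ = 5 hosts.
A packing using 6 hosts:
  host 1: 35 = 35
  host 2: 32 + 6 = 38
  host 3: 31 = 31
  host 4: 27 + 10 = 37
  host 5: 16 + 14 = 30
  host 6: 13 = 13
No arrangement into 5 hosts stays within capacity, so 6 is optimal.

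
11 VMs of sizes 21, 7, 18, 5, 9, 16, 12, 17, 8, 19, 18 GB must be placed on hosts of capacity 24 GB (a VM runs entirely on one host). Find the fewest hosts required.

7

Total = 21 + 19 + 18 + 18 + 17 + 16 + 12 + 9 + 8 + 7 + 5 = 150 GB.
Lower bound: ⌈150/24⌉ = 7 hosts.
A packing using 7 hosts:
  host 1: 21 = 21
  host 2: 19 + 5 = 24
  host 3: 18 = 18
  host 4: 18 = 18
  host 5: 17 + 7 = 24
  host 6: 16 + 8 = 24
  host 7: 12 + 9 = 21
This matches the lower bound, so 7 is optimal.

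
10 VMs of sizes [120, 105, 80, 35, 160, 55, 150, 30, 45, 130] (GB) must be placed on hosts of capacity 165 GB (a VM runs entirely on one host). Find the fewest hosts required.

Total = 160 + 150 + 130 + 120 + 105 + 80 + 55 + 45 + 35 + 30 = 910 GB.
Lower bound: ⌈910/165⌉ = 6 hosts.
A packing using 6 hosts:
  host 1: 160 = 160
  host 2: 150 = 150
  host 3: 130 + 35 = 165
  host 4: 120 + 45 = 165
  host 5: 105 + 55 = 160
  host 6: 80 + 30 = 110
This matches the lower bound, so 6 is optimal.

6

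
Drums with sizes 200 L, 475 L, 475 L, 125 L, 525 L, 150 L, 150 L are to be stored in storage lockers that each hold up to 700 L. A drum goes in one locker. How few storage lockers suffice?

Total = 525 + 475 + 475 + 200 + 150 + 150 + 125 = 2100 L.
Lower bound: ⌈2100/700⌉ = 3 storage lockers.
A packing using 4 storage lockers:
  locker 1: 525 + 150 = 675
  locker 2: 475 + 200 = 675
  locker 3: 475 + 150 = 625
  locker 4: 125 = 125
No arrangement into 3 storage lockers stays within capacity, so 4 is optimal.

4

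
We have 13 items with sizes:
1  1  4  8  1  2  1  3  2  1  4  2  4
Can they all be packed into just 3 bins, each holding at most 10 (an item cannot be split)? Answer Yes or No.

No

Total = 34; ⌈34/10⌉ = 4.
At least 4 bins are required, but only 3 are allowed.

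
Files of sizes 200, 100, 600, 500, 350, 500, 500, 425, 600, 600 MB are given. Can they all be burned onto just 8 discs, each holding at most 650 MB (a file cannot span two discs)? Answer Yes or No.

A valid assignment using 8 discs:
  disc 1: 600 = 600
  disc 2: 600 = 600
  disc 3: 600 = 600
  disc 4: 500 + 100 = 600
  disc 5: 500 = 500
  disc 6: 500 = 500
  disc 7: 425 + 200 = 625
  disc 8: 350 = 350
Every load is within 650 MB, so 8 discs suffice.

Yes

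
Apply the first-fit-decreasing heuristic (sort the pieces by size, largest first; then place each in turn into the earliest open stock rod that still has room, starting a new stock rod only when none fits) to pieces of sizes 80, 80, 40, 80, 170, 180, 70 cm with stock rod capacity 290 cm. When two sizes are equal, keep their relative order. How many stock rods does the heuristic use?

Sorted descending: 180, 170, 80, 80, 80, 70, 40.
  180 → stock rod 1 (new)  [load 180/290]
  170 → stock rod 2 (new)  [load 170/290]
  80 → stock rod 1  [load 260/290]
  80 → stock rod 2  [load 250/290]
  80 → stock rod 3 (new)  [load 80/290]
  70 → stock rod 3  [load 150/290]
  40 → stock rod 2  [load 290/290]
3 stock rods opened.

3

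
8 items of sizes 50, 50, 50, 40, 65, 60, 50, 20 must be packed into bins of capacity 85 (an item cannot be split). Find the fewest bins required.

7

Total = 65 + 60 + 50 + 50 + 50 + 50 + 40 + 20 = 385.
Lower bound: ⌈385/85⌉ = 5 bins.
Also, 6 items each exceed 85/2, and no two of those can share a bin, so at least 6 bins are needed.
A packing using 7 bins:
  bin 1: 65 + 20 = 85
  bin 2: 60 = 60
  bin 3: 50 = 50
  bin 4: 50 = 50
  bin 5: 50 = 50
  bin 6: 50 = 50
  bin 7: 40 = 40
No arrangement into 6 bins stays within capacity, so 7 is optimal.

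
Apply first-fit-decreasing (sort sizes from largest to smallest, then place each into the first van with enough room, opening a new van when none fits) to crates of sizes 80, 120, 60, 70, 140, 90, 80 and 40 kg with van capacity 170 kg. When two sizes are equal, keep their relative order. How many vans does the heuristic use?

Sorted descending: 140, 120, 90, 80, 80, 70, 60, 40.
  140 → van 1 (new)  [load 140/170]
  120 → van 2 (new)  [load 120/170]
  90 → van 3 (new)  [load 90/170]
  80 → van 3  [load 170/170]
  80 → van 4 (new)  [load 80/170]
  70 → van 4  [load 150/170]
  60 → van 5 (new)  [load 60/170]
  40 → van 2  [load 160/170]
5 vans opened.

5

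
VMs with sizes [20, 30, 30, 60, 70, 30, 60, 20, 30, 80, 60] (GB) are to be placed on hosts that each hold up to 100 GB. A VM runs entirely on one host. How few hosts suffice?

Total = 80 + 70 + 60 + 60 + 60 + 30 + 30 + 30 + 30 + 20 + 20 = 490 GB.
Lower bound: ⌈490/100⌉ = 5 hosts.
A packing using 6 hosts:
  host 1: 80 + 20 = 100
  host 2: 70 + 30 = 100
  host 3: 60 + 30 = 90
  host 4: 60 + 30 = 90
  host 5: 60 + 30 = 90
  host 6: 20 = 20
No arrangement into 5 hosts stays within capacity, so 6 is optimal.

6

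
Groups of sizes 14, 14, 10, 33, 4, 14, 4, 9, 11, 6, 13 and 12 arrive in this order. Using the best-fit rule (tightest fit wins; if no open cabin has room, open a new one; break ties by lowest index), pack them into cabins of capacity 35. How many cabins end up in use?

5

  14 → cabin 1 (new)  [load 14/35]
  14 → cabin 1  [load 28/35]
  10 → cabin 2 (new)  [load 10/35]
  33 → cabin 3 (new)  [load 33/35]
  4 → cabin 1  [load 32/35]
  14 → cabin 2  [load 24/35]
  4 → cabin 2  [load 28/35]
  9 → cabin 4 (new)  [load 9/35]
  11 → cabin 4  [load 20/35]
  6 → cabin 2  [load 34/35]
  13 → cabin 4  [load 33/35]
  12 → cabin 5 (new)  [load 12/35]
5 cabins opened.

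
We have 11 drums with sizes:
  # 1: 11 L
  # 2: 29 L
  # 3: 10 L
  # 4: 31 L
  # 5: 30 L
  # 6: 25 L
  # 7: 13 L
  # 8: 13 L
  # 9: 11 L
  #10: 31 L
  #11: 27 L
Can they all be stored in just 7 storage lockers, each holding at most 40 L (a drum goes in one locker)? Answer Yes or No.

A valid assignment using 7 storage lockers:
  locker 1: 31 = 31
  locker 2: 31 = 31
  locker 3: 30 + 10 = 40
  locker 4: 29 + 11 = 40
  locker 5: 27 + 13 = 40
  locker 6: 25 + 13 = 38
  locker 7: 11 = 11
Every load is within 40 L, so 7 storage lockers suffice.

Yes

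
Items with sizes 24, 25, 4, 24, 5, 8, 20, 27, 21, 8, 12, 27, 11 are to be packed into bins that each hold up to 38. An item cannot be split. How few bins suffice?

Total = 27 + 27 + 25 + 24 + 24 + 21 + 20 + 12 + 11 + 8 + 8 + 5 + 4 = 216.
Lower bound: ⌈216/38⌉ = 6 bins.
Also, 7 items each exceed 19, and no two of those can share a bin, so at least 7 bins are needed.
A packing using 7 bins:
  bin 1: 27 + 11 = 38
  bin 2: 27 + 8 = 35
  bin 3: 25 + 12 = 37
  bin 4: 24 + 8 + 5 = 37
  bin 5: 24 + 4 = 28
  bin 6: 21 = 21
  bin 7: 20 = 20
This matches the lower bound, so 7 is optimal.

7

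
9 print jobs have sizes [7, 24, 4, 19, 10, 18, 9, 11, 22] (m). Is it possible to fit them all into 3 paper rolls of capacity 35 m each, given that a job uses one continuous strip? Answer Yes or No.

Total = 124 m; ⌈124/35⌉ = 4.
At least 4 paper rolls are required, but only 3 are allowed.

No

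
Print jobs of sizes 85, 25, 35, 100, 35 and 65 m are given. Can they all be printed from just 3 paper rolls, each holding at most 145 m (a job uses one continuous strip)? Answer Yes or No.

A valid assignment using 3 paper rolls:
  roll 1: 100 + 35 = 135
  roll 2: 85 + 35 + 25 = 145
  roll 3: 65 = 65
Every load is within 145 m, so 3 paper rolls suffice.

Yes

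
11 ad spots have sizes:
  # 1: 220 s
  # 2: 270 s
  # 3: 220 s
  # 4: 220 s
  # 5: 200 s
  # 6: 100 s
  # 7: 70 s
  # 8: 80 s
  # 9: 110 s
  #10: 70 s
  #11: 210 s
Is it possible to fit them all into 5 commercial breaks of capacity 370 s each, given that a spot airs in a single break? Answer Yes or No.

Total = 1770 s; ⌈1770/370⌉ = 5.
6 ad spots each exceed half the capacity and cannot share a break, forcing at least 6 commercial breaks.
At least 6 commercial breaks are required, but only 5 are allowed.

No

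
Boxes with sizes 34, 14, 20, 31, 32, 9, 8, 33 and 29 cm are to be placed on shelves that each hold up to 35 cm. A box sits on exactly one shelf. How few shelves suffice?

Total = 34 + 33 + 32 + 31 + 29 + 20 + 14 + 9 + 8 = 210 cm.
Lower bound: ⌈210/35⌉ = 6 shelves.
A packing using 7 shelves:
  shelf 1: 34 = 34
  shelf 2: 33 = 33
  shelf 3: 32 = 32
  shelf 4: 31 = 31
  shelf 5: 29 = 29
  shelf 6: 20 + 14 = 34
  shelf 7: 9 + 8 = 17
No arrangement into 6 shelves stays within capacity, so 7 is optimal.

7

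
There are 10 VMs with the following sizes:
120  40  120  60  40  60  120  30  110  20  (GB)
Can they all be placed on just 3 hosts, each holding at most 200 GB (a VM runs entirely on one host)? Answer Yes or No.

No

Total = 720 GB; ⌈720/200⌉ = 4.
At least 4 hosts are required, but only 3 are allowed.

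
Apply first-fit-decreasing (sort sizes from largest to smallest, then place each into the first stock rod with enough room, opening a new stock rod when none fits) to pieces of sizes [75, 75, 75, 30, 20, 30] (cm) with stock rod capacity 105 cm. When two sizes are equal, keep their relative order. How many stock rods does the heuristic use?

Sorted descending: 75, 75, 75, 30, 30, 20.
  75 → stock rod 1 (new)  [load 75/105]
  75 → stock rod 2 (new)  [load 75/105]
  75 → stock rod 3 (new)  [load 75/105]
  30 → stock rod 1  [load 105/105]
  30 → stock rod 2  [load 105/105]
  20 → stock rod 3  [load 95/105]
3 stock rods opened.

3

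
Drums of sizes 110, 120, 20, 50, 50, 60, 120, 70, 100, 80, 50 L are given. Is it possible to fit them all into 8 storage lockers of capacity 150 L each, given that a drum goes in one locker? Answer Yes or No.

A valid assignment using 7 storage lockers:
  locker 1: 120 + 20 = 140
  locker 2: 120 = 120
  locker 3: 110 = 110
  locker 4: 100 + 50 = 150
  locker 5: 80 + 70 = 150
  locker 6: 60 + 50 = 110
  locker 7: 50 = 50
That uses only 7 ≤ 8, so 8 storage lockers are enough.

Yes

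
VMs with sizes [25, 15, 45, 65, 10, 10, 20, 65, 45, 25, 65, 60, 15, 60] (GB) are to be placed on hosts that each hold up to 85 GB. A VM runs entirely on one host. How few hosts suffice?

7

Total = 65 + 65 + 65 + 60 + 60 + 45 + 45 + 25 + 25 + 20 + 15 + 15 + 10 + 10 = 525 GB.
Lower bound: ⌈525/85⌉ = 7 hosts.
A packing using 7 hosts:
  host 1: 65 + 20 = 85
  host 2: 65 + 15 = 80
  host 3: 65 + 15 = 80
  host 4: 60 + 25 = 85
  host 5: 60 + 25 = 85
  host 6: 45 + 10 + 10 = 65
  host 7: 45 = 45
This matches the lower bound, so 7 is optimal.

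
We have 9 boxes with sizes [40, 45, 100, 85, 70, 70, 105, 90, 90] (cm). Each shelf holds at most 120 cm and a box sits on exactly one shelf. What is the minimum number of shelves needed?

Total = 105 + 100 + 90 + 90 + 85 + 70 + 70 + 45 + 40 = 695 cm.
Lower bound: ⌈695/120⌉ = 6 shelves.
Also, 7 boxes each exceed 60 cm, and no two of those can share a shelf, so at least 7 shelves are needed.
A packing using 7 shelves:
  shelf 1: 105 = 105
  shelf 2: 100 = 100
  shelf 3: 90 = 90
  shelf 4: 90 = 90
  shelf 5: 85 = 85
  shelf 6: 70 + 45 = 115
  shelf 7: 70 + 40 = 110
This matches the lower bound, so 7 is optimal.

7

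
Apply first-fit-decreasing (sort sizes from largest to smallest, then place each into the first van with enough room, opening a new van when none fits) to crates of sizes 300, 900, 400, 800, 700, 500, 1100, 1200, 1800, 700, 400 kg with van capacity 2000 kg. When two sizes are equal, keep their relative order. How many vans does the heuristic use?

5

Sorted descending: 1800, 1200, 1100, 900, 800, 700, 700, 500, 400, 400, 300.
  1800 → van 1 (new)  [load 1800/2000]
  1200 → van 2 (new)  [load 1200/2000]
  1100 → van 3 (new)  [load 1100/2000]
  900 → van 3  [load 2000/2000]
  800 → van 2  [load 2000/2000]
  700 → van 4 (new)  [load 700/2000]
  700 → van 4  [load 1400/2000]
  500 → van 4  [load 1900/2000]
  400 → van 5 (new)  [load 400/2000]
  400 → van 5  [load 800/2000]
  300 → van 5  [load 1100/2000]
5 vans opened.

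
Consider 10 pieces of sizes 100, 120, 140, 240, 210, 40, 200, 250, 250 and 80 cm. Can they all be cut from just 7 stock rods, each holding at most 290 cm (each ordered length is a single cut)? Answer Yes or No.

A valid assignment using 7 stock rods:
  stock rod 1: 250 + 40 = 290
  stock rod 2: 250 = 250
  stock rod 3: 240 = 240
  stock rod 4: 210 + 80 = 290
  stock rod 5: 200 = 200
  stock rod 6: 140 + 120 = 260
  stock rod 7: 100 = 100
Every load is within 290 cm, so 7 stock rods suffice.

Yes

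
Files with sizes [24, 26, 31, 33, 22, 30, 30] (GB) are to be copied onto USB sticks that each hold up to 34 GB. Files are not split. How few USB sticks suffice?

Total = 33 + 31 + 30 + 30 + 26 + 24 + 22 = 196 GB.
Lower bound: ⌈196/34⌉ = 6 USB sticks.
Also, 7 files each exceed 17 GB, and no two of those can share a USB stick, so at least 7 USB sticks are needed.
A packing using 7 USB sticks:
  USB stick 1: 33 = 33
  USB stick 2: 31 = 31
  USB stick 3: 30 = 30
  USB stick 4: 30 = 30
  USB stick 5: 26 = 26
  USB stick 6: 24 = 24
  USB stick 7: 22 = 22
This matches the lower bound, so 7 is optimal.

7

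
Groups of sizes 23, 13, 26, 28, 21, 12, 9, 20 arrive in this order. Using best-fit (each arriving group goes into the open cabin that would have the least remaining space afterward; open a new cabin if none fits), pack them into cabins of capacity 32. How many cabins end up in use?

  23 → cabin 1 (new)  [load 23/32]
  13 → cabin 2 (new)  [load 13/32]
  26 → cabin 3 (new)  [load 26/32]
  28 → cabin 4 (new)  [load 28/32]
  21 → cabin 5 (new)  [load 21/32]
  12 → cabin 2  [load 25/32]
  9 → cabin 1  [load 32/32]
  20 → cabin 6 (new)  [load 20/32]
6 cabins opened.

6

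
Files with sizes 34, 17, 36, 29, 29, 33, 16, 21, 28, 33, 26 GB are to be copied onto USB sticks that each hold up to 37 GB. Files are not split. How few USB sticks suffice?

10

Total = 36 + 34 + 33 + 33 + 29 + 29 + 28 + 26 + 21 + 17 + 16 = 302 GB.
Lower bound: ⌈302/37⌉ = 9 USB sticks.
A packing using 10 USB sticks:
  USB stick 1: 36 = 36
  USB stick 2: 34 = 34
  USB stick 3: 33 = 33
  USB stick 4: 33 = 33
  USB stick 5: 29 = 29
  USB stick 6: 29 = 29
  USB stick 7: 28 = 28
  USB stick 8: 26 = 26
  USB stick 9: 21 + 16 = 37
  USB stick 10: 17 = 17
No arrangement into 9 USB sticks stays within capacity, so 10 is optimal.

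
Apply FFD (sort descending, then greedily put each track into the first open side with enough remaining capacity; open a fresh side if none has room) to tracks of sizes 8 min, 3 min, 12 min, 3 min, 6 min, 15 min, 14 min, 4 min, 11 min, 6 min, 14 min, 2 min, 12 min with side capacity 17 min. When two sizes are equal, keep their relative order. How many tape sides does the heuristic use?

Sorted descending: 15, 14, 14, 12, 12, 11, 8, 6, 6, 4, 3, 3, 2.
  15 → side 1 (new)  [load 15/17]
  14 → side 2 (new)  [load 14/17]
  14 → side 3 (new)  [load 14/17]
  12 → side 4 (new)  [load 12/17]
  12 → side 5 (new)  [load 12/17]
  11 → side 6 (new)  [load 11/17]
  8 → side 7 (new)  [load 8/17]
  6 → side 6  [load 17/17]
  6 → side 7  [load 14/17]
  4 → side 4  [load 16/17]
  3 → side 2  [load 17/17]
  3 → side 3  [load 17/17]
  2 → side 1  [load 17/17]
7 tape sides opened.

7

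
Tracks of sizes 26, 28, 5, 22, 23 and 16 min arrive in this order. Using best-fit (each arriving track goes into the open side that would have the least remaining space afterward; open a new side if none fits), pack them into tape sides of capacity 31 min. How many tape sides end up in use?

  26 → side 1 (new)  [load 26/31]
  28 → side 2 (new)  [load 28/31]
  5 → side 1  [load 31/31]
  22 → side 3 (new)  [load 22/31]
  23 → side 4 (new)  [load 23/31]
  16 → side 5 (new)  [load 16/31]
5 tape sides opened.

5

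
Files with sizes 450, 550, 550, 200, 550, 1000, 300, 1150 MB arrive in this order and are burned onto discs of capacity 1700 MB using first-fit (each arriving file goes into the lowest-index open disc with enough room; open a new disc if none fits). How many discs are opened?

4

  450 → disc 1 (new)  [load 450/1700]
  550 → disc 1  [load 1000/1700]
  550 → disc 1  [load 1550/1700]
  200 → disc 2 (new)  [load 200/1700]
  550 → disc 2  [load 750/1700]
  1000 → disc 3 (new)  [load 1000/1700]
  300 → disc 2  [load 1050/1700]
  1150 → disc 4 (new)  [load 1150/1700]
4 discs opened.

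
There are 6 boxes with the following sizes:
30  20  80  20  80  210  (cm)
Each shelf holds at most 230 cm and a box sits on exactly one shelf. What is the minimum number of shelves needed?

Total = 210 + 80 + 80 + 30 + 20 + 20 = 440 cm.
Lower bound: ⌈440/230⌉ = 2 shelves.
A packing using 2 shelves:
  shelf 1: 210 + 20 = 230
  shelf 2: 80 + 80 + 30 + 20 = 210
This matches the lower bound, so 2 is optimal.

2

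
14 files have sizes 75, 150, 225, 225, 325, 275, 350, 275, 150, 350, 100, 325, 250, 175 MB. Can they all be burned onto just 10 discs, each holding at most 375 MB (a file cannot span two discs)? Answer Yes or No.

A valid assignment using 10 discs:
  disc 1: 350 = 350
  disc 2: 350 = 350
  disc 3: 325 = 325
  disc 4: 325 = 325
  disc 5: 275 + 100 = 375
  disc 6: 275 + 75 = 350
  disc 7: 250 = 250
  disc 8: 225 + 150 = 375
  disc 9: 225 + 150 = 375
  disc 10: 175 = 175
Every load is within 375 MB, so 10 discs suffice.

Yes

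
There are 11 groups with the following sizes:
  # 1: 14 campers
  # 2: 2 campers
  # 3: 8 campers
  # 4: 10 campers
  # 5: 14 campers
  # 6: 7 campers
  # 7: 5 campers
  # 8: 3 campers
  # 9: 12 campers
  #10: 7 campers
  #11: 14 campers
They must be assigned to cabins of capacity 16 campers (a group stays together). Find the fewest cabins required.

7

Total = 14 + 14 + 14 + 12 + 10 + 8 + 7 + 7 + 5 + 3 + 2 = 96 campers.
Lower bound: ⌈96/16⌉ = 6 cabins.
A packing using 7 cabins:
  cabin 1: 14 + 2 = 16
  cabin 2: 14 = 14
  cabin 3: 14 = 14
  cabin 4: 12 + 3 = 15
  cabin 5: 10 + 5 = 15
  cabin 6: 8 + 7 = 15
  cabin 7: 7 = 7
No arrangement into 6 cabins stays within capacity, so 7 is optimal.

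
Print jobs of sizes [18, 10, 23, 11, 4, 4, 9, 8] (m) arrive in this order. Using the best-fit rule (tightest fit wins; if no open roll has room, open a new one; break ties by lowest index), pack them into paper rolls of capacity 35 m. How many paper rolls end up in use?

3

  18 → roll 1 (new)  [load 18/35]
  10 → roll 1  [load 28/35]
  23 → roll 2 (new)  [load 23/35]
  11 → roll 2  [load 34/35]
  4 → roll 1  [load 32/35]
  4 → roll 3 (new)  [load 4/35]
  9 → roll 3  [load 13/35]
  8 → roll 3  [load 21/35]
3 paper rolls opened.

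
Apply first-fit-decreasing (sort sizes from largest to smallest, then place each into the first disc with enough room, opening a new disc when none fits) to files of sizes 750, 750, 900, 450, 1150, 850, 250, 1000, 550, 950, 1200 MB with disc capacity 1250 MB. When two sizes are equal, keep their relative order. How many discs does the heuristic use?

Sorted descending: 1200, 1150, 1000, 950, 900, 850, 750, 750, 550, 450, 250.
  1200 → disc 1 (new)  [load 1200/1250]
  1150 → disc 2 (new)  [load 1150/1250]
  1000 → disc 3 (new)  [load 1000/1250]
  950 → disc 4 (new)  [load 950/1250]
  900 → disc 5 (new)  [load 900/1250]
  850 → disc 6 (new)  [load 850/1250]
  750 → disc 7 (new)  [load 750/1250]
  750 → disc 8 (new)  [load 750/1250]
  550 → disc 9 (new)  [load 550/1250]
  450 → disc 7  [load 1200/1250]
  250 → disc 3  [load 1250/1250]
9 discs opened.

9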